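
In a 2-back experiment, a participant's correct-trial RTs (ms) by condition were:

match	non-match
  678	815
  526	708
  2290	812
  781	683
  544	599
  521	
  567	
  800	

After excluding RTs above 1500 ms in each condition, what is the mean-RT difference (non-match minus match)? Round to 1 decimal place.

match: exclude 2290
M(match) = 4417/7 = 631.000
M(non-match) = 3617/5 = 723.400
Difference = 723.400 − 631.000 = 92.400 ms

92.4 ms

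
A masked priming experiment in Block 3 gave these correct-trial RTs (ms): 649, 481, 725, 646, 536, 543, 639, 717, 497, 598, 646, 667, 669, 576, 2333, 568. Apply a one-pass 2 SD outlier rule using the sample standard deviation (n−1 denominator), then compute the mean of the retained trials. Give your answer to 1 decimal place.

610.5 ms

n = 16, ΣRT = 11490, M = 718.125
Σ(x−M)² = 2860469.75; s = √(2860469.75/15) = 436.690
Cutoffs: 718.125 ± 2·436.690 → [-155.3, 1591.5]
Outside: 2333 → excluded.
Retained (n=15): Σ = 9157, mean = 9157/15 = 610.467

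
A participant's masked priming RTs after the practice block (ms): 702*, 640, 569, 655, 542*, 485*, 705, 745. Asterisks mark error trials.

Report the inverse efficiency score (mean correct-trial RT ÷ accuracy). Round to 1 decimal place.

1060.5 ms

Correct trials (n=5): 640, 569, 655, 705, 745
Mean correct RT = 3314/5 = 662.8000 ms
Proportion correct = 5/8
IES = 662.8000 / (5/8) = 1060.480 ms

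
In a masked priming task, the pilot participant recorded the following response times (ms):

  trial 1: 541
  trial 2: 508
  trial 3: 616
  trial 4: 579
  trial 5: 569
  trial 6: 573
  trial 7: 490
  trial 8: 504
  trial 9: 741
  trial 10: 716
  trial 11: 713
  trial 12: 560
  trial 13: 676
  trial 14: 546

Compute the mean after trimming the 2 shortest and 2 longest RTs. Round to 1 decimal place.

Sorted: 490, 504, 508, 541, 546, 560, 569, 573, 579, 616, 676, 713, 716, 741
Drop lowest 2 (490, 504) and highest 2 (716, 741)
Remaining (n=10): Σ = 5881, mean = 5881/10 = 588.100

588.1 ms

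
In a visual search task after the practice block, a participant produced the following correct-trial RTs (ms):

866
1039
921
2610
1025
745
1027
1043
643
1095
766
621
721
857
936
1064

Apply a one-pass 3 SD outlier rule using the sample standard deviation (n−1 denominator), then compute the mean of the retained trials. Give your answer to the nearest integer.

n = 16, ΣRT = 15979, M = 998.688
Σ(x−M)² = 3127371.44; s = √(3127371.44/15) = 456.609
Cutoffs: 998.688 ± 3·456.609 → [-371.1, 2368.5]
Outside: 2610 → excluded.
Retained (n=15): Σ = 13369, mean = 13369/15 = 891.267

891 ms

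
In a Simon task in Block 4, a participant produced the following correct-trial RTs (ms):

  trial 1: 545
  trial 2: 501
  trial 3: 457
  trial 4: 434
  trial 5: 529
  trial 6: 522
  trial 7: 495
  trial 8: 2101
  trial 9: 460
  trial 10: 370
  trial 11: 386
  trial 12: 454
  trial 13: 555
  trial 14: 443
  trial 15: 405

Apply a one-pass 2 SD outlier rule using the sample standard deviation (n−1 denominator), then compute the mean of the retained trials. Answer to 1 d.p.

468.3 ms

n = 15, ΣRT = 8657, M = 577.133
Σ(x−M)² = 2532449.73; s = √(2532449.73/14) = 425.311
Cutoffs: 577.133 ± 2·425.311 → [-273.5, 1427.8]
Outside: 2101 → excluded.
Retained (n=14): Σ = 6556, mean = 6556/14 = 468.286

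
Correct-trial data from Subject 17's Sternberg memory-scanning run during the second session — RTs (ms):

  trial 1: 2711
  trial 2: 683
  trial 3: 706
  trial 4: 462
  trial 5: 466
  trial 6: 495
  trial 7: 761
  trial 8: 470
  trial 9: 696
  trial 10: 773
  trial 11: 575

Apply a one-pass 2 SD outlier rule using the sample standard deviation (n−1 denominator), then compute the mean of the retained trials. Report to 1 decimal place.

n = 11, ΣRT = 8798, M = 799.818
Σ(x−M)² = 4165861.64; s = √(4165861.64/10) = 645.435
Cutoffs: 799.818 ± 2·645.435 → [-491.1, 2090.7]
Outside: 2711 → excluded.
Retained (n=10): Σ = 6087, mean = 6087/10 = 608.700

608.7 ms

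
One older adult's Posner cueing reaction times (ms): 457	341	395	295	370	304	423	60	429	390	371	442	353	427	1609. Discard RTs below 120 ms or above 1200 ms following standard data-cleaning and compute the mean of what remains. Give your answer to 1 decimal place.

Excluded: 60, 1609
Retained (n=13): Σ = 4997
Mean = 4997/13 = 384.3846

384.4 ms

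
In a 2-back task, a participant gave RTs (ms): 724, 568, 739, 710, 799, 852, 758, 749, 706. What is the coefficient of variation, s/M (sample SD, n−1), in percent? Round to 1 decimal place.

10.6%

n = 9, Σ = 6605, M = 733.8889
Σ(x−M)² = 47990.889; s = √(47990.889/8) = 77.4523
CV = 77.4523 / 733.8889 = 0.10554 = 10.554%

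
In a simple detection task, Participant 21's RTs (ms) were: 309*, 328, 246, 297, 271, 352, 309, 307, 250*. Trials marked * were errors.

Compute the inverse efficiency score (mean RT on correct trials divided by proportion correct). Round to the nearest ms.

Correct trials (n=7): 328, 246, 297, 271, 352, 309, 307
Mean correct RT = 2110/7 = 301.4286 ms
Proportion correct = 7/9
IES = 301.4286 / (7/9) = 387.551 ms

388 ms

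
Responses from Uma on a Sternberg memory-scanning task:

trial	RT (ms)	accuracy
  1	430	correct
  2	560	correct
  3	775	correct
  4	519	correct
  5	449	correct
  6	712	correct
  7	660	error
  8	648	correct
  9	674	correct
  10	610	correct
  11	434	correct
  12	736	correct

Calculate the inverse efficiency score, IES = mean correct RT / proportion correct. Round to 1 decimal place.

649.3 ms

Correct trials (n=11): 430, 560, 775, 519, 449, 712, 648, 674, 610, 434, 736
Mean correct RT = 6547/11 = 595.1818 ms
Proportion correct = 11/12
IES = 595.1818 / (11/12) = 649.289 ms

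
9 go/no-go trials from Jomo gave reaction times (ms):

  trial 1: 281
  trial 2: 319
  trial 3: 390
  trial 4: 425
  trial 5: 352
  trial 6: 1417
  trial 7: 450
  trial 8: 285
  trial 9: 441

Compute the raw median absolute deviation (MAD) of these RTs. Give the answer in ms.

Sorted: 281, 285, 319, 352, 390, 425, 441, 450, 1417 → median = 390
|x − 390|: 109, 71, 0, 35, 38, 1027, 60, 105, 51
Sorted deviations: 0, 35, 38, 51, 60, 71, 105, 109, 1027 → MAD = 60

60 ms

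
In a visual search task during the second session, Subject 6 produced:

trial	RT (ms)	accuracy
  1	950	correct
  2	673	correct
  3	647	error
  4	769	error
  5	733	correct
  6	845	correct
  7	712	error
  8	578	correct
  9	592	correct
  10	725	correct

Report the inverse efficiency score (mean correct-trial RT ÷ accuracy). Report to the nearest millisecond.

Correct trials (n=7): 950, 673, 733, 845, 578, 592, 725
Mean correct RT = 5096/7 = 728.0000 ms
Proportion correct = 7/10
IES = 728.0000 / (7/10) = 1040.000 ms

1040 ms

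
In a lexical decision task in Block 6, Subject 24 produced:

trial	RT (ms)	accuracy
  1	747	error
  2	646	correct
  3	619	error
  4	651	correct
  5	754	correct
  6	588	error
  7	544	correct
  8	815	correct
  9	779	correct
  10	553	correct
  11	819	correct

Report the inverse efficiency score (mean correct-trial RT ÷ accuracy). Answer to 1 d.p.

955.8 ms

Correct trials (n=8): 646, 651, 754, 544, 815, 779, 553, 819
Mean correct RT = 5561/8 = 695.1250 ms
Proportion correct = 8/11
IES = 695.1250 / (8/11) = 955.797 ms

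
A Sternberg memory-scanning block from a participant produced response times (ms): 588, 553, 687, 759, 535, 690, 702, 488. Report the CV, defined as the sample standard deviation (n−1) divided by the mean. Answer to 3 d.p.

0.155

n = 8, Σ = 5002, M = 625.2500
Σ(x−M)² = 65375.500; s = √(65375.500/7) = 96.6403
CV = 96.6403 / 625.2500 = 0.15456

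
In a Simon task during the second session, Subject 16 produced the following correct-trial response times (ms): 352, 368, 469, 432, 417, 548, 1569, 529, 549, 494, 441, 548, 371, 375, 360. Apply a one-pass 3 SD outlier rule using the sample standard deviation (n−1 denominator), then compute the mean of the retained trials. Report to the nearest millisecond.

n = 15, ΣRT = 7822, M = 521.467
Σ(x−M)² = 1250883.73; s = √(1250883.73/14) = 298.913
Cutoffs: 521.467 ± 3·298.913 → [-375.3, 1418.2]
Outside: 1569 → excluded.
Retained (n=14): Σ = 6253, mean = 6253/14 = 446.643

447 ms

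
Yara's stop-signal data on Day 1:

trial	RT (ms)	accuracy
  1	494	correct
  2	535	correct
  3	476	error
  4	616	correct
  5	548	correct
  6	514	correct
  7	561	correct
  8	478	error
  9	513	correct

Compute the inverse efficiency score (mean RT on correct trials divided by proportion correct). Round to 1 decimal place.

694.5 ms

Correct trials (n=7): 494, 535, 616, 548, 514, 561, 513
Mean correct RT = 3781/7 = 540.1429 ms
Proportion correct = 7/9
IES = 540.1429 / (7/9) = 694.469 ms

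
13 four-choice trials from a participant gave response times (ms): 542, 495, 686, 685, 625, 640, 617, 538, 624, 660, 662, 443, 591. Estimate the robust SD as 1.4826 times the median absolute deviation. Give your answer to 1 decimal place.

Sorted: 443, 495, 538, 542, 591, 617, 624, 625, 640, 660, 662, 685, 686 → median = 624
|x − 624| sorted: 0, 1, 7, 16, 33, 36, 38, 61, 62, 82, 86, 129, 181 → MAD = 38
Robust SD ≈ 1.4826 × 38 = 56.339

56.3 ms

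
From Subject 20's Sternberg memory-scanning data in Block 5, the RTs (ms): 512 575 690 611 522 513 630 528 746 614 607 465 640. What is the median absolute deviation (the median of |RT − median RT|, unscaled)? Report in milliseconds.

Sorted: 465, 512, 513, 522, 528, 575, 607, 611, 614, 630, 640, 690, 746 → median = 607
|x − 607|: 95, 32, 83, 4, 85, 94, 23, 79, 139, 7, 0, 142, 33
Sorted deviations: 0, 4, 7, 23, 32, 33, 79, 83, 85, 94, 95, 139, 142 → MAD = 79

79 ms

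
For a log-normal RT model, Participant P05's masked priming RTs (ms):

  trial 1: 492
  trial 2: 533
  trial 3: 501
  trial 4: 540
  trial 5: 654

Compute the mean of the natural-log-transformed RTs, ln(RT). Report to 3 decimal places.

6.294

ln(RT): 6.1985, 6.2785, 6.2166, 6.2916, 6.4831
Σ ln(RT) = 31.4683
Mean = 31.4683/5 = 6.29366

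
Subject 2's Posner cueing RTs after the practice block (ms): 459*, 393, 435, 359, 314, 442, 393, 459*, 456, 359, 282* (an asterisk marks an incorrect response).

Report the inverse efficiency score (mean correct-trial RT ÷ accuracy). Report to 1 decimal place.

Correct trials (n=8): 393, 435, 359, 314, 442, 393, 456, 359
Mean correct RT = 3151/8 = 393.8750 ms
Proportion correct = 8/11
IES = 393.8750 / (8/11) = 541.578 ms

541.6 ms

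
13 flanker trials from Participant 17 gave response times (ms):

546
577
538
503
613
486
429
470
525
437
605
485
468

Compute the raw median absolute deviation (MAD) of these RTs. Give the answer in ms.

35 ms

Sorted: 429, 437, 468, 470, 485, 486, 503, 525, 538, 546, 577, 605, 613 → median = 503
|x − 503|: 43, 74, 35, 0, 110, 17, 74, 33, 22, 66, 102, 18, 35
Sorted deviations: 0, 17, 18, 22, 33, 35, 35, 43, 66, 74, 74, 102, 110 → MAD = 35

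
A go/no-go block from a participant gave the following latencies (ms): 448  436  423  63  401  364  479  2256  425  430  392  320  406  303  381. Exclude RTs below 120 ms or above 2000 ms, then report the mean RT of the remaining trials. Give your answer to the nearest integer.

Excluded: 63, 2256
Retained (n=13): Σ = 5208
Mean = 5208/13 = 400.6154

401 ms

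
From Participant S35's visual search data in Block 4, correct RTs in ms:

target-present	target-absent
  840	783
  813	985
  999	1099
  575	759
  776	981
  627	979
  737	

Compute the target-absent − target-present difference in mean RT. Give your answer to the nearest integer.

M(target-present) = 5367/7 = 766.714
M(target-absent) = 5586/6 = 931.000
Difference = 931.000 − 766.714 = 164.286 ms

164 ms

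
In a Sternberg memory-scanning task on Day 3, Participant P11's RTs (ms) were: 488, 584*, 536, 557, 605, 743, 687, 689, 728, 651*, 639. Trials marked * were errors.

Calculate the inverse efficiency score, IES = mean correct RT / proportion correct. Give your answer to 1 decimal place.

Correct trials (n=9): 488, 536, 557, 605, 743, 687, 689, 728, 639
Mean correct RT = 5672/9 = 630.2222 ms
Proportion correct = 9/11
IES = 630.2222 / (9/11) = 770.272 ms

770.3 ms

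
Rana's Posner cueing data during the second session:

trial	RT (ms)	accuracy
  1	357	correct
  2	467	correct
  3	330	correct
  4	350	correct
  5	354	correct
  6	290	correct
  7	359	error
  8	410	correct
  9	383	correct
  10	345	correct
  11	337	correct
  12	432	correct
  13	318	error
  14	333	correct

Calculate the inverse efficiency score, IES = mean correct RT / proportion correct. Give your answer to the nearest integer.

427 ms

Correct trials (n=12): 357, 467, 330, 350, 354, 290, 410, 383, 345, 337, 432, 333
Mean correct RT = 4388/12 = 365.6667 ms
Proportion correct = 12/14
IES = 365.6667 / (12/14) = 426.611 ms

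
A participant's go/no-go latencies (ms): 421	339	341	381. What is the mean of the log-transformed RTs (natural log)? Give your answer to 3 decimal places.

5.911

ln(RT): 6.0426, 5.8260, 5.8319, 5.9428
Σ ln(RT) = 23.6433
Mean = 23.6433/4 = 5.91083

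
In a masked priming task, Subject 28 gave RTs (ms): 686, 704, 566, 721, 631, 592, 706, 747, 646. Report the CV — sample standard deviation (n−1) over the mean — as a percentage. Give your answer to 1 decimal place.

n = 9, Σ = 5999, M = 666.5556
Σ(x−M)² = 30128.222; s = √(30128.222/8) = 61.3680
CV = 61.3680 / 666.5556 = 0.09207 = 9.207%

9.2%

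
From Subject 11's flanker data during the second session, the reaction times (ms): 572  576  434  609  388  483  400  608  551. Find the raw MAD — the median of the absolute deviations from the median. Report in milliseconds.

Sorted: 388, 400, 434, 483, 551, 572, 576, 608, 609 → median = 551
|x − 551|: 21, 25, 117, 58, 163, 68, 151, 57, 0
Sorted deviations: 0, 21, 25, 57, 58, 68, 117, 151, 163 → MAD = 58

58 ms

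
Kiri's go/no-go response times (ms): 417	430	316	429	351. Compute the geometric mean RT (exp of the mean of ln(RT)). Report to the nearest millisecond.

386 ms

ln(RT): 6.0331, 6.0638, 5.7557, 6.0615, 5.8608
Mean ln(RT) = 29.7749/5 = 5.95497
Geometric mean = exp(5.95497) = 385.67 ms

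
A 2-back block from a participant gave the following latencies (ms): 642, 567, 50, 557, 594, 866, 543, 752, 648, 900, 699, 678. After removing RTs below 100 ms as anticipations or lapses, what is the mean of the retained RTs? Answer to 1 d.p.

676.9 ms

Excluded: 50
Retained (n=11): Σ = 7446
Mean = 7446/11 = 676.9091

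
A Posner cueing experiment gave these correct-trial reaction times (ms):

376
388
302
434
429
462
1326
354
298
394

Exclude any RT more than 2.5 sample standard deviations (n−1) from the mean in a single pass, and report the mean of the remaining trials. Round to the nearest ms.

382 ms

n = 10, ΣRT = 4763, M = 476.300
Σ(x−M)² = 827980.10; s = √(827980.10/9) = 303.311
Cutoffs: 476.300 ± 2.5·303.311 → [-282.0, 1234.6]
Outside: 1326 → excluded.
Retained (n=9): Σ = 3437, mean = 3437/9 = 381.889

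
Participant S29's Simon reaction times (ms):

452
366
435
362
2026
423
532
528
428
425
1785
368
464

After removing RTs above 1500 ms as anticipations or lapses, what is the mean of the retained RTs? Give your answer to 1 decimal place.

Excluded: 1785, 2026
Retained (n=11): Σ = 4783
Mean = 4783/11 = 434.8182

434.8 ms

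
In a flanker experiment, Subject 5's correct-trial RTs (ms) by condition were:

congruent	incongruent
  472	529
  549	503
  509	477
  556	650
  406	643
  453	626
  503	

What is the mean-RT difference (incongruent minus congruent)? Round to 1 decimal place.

78.8 ms

M(congruent) = 3448/7 = 492.571
M(incongruent) = 3428/6 = 571.333
Difference = 571.333 − 492.571 = 78.762 ms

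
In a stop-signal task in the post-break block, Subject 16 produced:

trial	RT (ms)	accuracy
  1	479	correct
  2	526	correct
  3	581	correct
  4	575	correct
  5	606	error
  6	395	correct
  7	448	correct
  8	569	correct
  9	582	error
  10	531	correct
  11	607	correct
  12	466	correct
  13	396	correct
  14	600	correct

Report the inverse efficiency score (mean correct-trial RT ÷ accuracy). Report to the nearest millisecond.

Correct trials (n=12): 479, 526, 581, 575, 395, 448, 569, 531, 607, 466, 396, 600
Mean correct RT = 6173/12 = 514.4167 ms
Proportion correct = 12/14
IES = 514.4167 / (12/14) = 600.153 ms

600 ms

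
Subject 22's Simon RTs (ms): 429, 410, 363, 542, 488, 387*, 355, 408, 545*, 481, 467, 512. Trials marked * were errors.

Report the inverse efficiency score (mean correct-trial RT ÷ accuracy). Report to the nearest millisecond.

535 ms

Correct trials (n=10): 429, 410, 363, 542, 488, 355, 408, 481, 467, 512
Mean correct RT = 4455/10 = 445.5000 ms
Proportion correct = 10/12
IES = 445.5000 / (10/12) = 534.600 ms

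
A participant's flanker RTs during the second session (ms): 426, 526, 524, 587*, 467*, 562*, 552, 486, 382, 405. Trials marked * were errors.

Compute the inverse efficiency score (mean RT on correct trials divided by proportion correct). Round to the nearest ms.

Correct trials (n=7): 426, 526, 524, 552, 486, 382, 405
Mean correct RT = 3301/7 = 471.5714 ms
Proportion correct = 7/10
IES = 471.5714 / (7/10) = 673.673 ms

674 ms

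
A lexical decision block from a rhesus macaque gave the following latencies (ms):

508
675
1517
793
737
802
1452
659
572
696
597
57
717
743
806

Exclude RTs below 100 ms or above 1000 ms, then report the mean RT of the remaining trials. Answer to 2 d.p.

692.08 ms

Excluded: 57, 1452, 1517
Retained (n=12): Σ = 8305
Mean = 8305/12 = 692.0833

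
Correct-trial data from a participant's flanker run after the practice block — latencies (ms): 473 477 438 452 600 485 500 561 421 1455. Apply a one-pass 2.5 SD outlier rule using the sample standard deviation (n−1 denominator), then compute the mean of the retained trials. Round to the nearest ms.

n = 10, ΣRT = 5862, M = 586.200
Σ(x−M)² = 865313.60; s = √(865313.60/9) = 310.074
Cutoffs: 586.200 ± 2.5·310.074 → [-189.0, 1361.4]
Outside: 1455 → excluded.
Retained (n=9): Σ = 4407, mean = 4407/9 = 489.667

490 ms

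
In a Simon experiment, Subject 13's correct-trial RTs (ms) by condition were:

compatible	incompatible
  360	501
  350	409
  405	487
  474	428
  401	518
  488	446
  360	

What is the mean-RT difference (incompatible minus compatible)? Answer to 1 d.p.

59.4 ms

M(compatible) = 2838/7 = 405.429
M(incompatible) = 2789/6 = 464.833
Difference = 464.833 − 405.429 = 59.405 ms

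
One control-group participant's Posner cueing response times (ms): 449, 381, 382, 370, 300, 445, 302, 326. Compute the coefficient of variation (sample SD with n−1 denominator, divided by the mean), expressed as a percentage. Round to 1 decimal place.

15.7%

n = 8, Σ = 2955, M = 369.3750
Σ(x−M)² = 23587.875; s = √(23587.875/7) = 58.0491
CV = 58.0491 / 369.3750 = 0.15715 = 15.715%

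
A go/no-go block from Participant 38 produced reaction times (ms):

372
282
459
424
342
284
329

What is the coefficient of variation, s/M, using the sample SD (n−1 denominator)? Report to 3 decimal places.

0.189

n = 7, Σ = 2492, M = 356.0000
Σ(x−M)² = 27074.000; s = √(27074.000/6) = 67.1739
CV = 67.1739 / 356.0000 = 0.18869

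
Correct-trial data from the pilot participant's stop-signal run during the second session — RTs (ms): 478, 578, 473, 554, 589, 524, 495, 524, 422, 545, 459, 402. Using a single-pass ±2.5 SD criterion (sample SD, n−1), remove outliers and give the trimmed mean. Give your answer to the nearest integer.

n = 12, ΣRT = 6043, M = 503.583
Σ(x−M)² = 38550.92; s = √(38550.92/11) = 59.200
Cutoffs: 503.583 ± 2.5·59.200 → [355.6, 651.6]
No RTs fall outside the cutoffs; all 12 retained. Mean = 6043/12 = 503.583

504 ms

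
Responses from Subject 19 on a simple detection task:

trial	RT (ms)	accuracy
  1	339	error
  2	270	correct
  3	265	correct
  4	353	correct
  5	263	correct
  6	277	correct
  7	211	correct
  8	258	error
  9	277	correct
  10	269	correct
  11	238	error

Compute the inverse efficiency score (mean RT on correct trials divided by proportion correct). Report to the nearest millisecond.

376 ms

Correct trials (n=8): 270, 265, 353, 263, 277, 211, 277, 269
Mean correct RT = 2185/8 = 273.1250 ms
Proportion correct = 8/11
IES = 273.1250 / (8/11) = 375.547 ms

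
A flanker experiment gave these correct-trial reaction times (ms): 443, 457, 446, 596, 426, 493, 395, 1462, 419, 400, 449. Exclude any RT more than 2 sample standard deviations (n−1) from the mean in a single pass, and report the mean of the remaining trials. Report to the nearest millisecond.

n = 11, ΣRT = 5986, M = 544.182
Σ(x−M)² = 956913.64; s = √(956913.64/10) = 309.340
Cutoffs: 544.182 ± 2·309.340 → [-74.5, 1162.9]
Outside: 1462 → excluded.
Retained (n=10): Σ = 4524, mean = 4524/10 = 452.400

452 ms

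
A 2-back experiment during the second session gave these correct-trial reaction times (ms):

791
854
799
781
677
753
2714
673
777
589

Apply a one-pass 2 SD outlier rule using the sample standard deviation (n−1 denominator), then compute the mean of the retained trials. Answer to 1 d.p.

n = 10, ΣRT = 9408, M = 940.800
Σ(x−M)² = 3547025.60; s = √(3547025.60/9) = 627.785
Cutoffs: 940.800 ± 2·627.785 → [-314.8, 2196.4]
Outside: 2714 → excluded.
Retained (n=9): Σ = 6694, mean = 6694/9 = 743.778

743.8 ms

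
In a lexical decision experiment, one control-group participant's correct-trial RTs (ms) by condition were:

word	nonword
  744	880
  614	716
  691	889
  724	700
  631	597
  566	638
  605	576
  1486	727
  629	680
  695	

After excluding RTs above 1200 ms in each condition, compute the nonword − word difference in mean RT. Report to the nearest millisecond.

word: exclude 1486
M(word) = 5899/9 = 655.444
M(nonword) = 6403/9 = 711.444
Difference = 711.444 − 655.444 = 56.000 ms

56 ms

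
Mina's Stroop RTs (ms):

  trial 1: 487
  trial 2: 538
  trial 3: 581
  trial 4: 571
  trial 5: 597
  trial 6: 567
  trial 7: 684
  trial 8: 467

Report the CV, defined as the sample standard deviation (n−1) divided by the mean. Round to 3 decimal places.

0.120

n = 8, Σ = 4492, M = 561.5000
Σ(x−M)² = 31800.000; s = √(31800.000/7) = 67.4007
CV = 67.4007 / 561.5000 = 0.12004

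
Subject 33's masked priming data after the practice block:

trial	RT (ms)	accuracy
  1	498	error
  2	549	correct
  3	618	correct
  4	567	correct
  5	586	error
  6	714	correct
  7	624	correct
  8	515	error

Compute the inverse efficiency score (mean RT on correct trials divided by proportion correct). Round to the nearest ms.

Correct trials (n=5): 549, 618, 567, 714, 624
Mean correct RT = 3072/5 = 614.4000 ms
Proportion correct = 5/8
IES = 614.4000 / (5/8) = 983.040 ms

983 ms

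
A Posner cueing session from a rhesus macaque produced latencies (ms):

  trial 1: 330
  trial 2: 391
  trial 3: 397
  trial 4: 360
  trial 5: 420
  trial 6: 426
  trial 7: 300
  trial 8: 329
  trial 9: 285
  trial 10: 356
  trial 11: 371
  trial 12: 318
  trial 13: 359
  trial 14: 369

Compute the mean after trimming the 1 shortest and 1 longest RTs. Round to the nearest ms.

Sorted: 285, 300, 318, 329, 330, 356, 359, 360, 369, 371, 391, 397, 420, 426
Drop lowest 1 (285) and highest 1 (426)
Remaining (n=12): Σ = 4300, mean = 4300/12 = 358.333

358 ms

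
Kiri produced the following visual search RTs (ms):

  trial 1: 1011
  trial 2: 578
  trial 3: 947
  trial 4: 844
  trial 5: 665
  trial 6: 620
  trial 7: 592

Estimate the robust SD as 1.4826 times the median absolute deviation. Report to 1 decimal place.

129.0 ms

Sorted: 578, 592, 620, 665, 844, 947, 1011 → median = 665
|x − 665| sorted: 0, 45, 73, 87, 179, 282, 346 → MAD = 87
Robust SD ≈ 1.4826 × 87 = 128.986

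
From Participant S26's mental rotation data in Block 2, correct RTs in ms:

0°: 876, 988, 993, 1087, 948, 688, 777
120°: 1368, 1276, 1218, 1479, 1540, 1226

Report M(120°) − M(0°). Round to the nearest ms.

M(0°) = 6357/7 = 908.143
M(120°) = 8107/6 = 1351.167
Difference = 1351.167 − 908.143 = 443.024 ms

443 ms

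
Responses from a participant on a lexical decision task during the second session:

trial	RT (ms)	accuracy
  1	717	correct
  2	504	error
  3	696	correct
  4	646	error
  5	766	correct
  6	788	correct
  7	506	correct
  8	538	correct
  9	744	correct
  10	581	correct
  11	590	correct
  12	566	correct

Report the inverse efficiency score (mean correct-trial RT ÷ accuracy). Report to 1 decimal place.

779.0 ms

Correct trials (n=10): 717, 696, 766, 788, 506, 538, 744, 581, 590, 566
Mean correct RT = 6492/10 = 649.2000 ms
Proportion correct = 10/12
IES = 649.2000 / (10/12) = 779.040 ms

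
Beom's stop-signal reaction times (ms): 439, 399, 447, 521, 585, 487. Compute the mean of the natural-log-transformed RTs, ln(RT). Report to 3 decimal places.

ln(RT): 6.0845, 5.9890, 6.1026, 6.2558, 6.3716, 6.1883
Σ ln(RT) = 36.9916
Mean = 36.9916/6 = 6.16527

6.165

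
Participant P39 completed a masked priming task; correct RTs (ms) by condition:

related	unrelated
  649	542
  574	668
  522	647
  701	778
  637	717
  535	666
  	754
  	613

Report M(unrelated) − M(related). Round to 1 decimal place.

M(related) = 3618/6 = 603.000
M(unrelated) = 5385/8 = 673.125
Difference = 673.125 − 603.000 = 70.125 ms

70.1 ms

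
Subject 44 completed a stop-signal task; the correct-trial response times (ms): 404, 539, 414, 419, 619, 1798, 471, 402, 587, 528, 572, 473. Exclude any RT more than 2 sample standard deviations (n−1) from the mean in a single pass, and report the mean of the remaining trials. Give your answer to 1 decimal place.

493.5 ms

n = 12, ΣRT = 7226, M = 602.167
Σ(x−M)² = 1623113.67; s = √(1623113.67/11) = 384.130
Cutoffs: 602.167 ± 2·384.130 → [-166.1, 1370.4]
Outside: 1798 → excluded.
Retained (n=11): Σ = 5428, mean = 5428/11 = 493.455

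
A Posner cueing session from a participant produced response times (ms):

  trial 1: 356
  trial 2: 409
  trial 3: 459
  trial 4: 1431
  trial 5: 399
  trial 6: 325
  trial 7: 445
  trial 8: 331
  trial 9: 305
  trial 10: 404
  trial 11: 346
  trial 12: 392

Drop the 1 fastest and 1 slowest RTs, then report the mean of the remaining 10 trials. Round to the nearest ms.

Sorted: 305, 325, 331, 346, 356, 392, 399, 404, 409, 445, 459, 1431
Drop lowest 1 (305) and highest 1 (1431)
Remaining (n=10): Σ = 3866, mean = 3866/10 = 386.600

387 ms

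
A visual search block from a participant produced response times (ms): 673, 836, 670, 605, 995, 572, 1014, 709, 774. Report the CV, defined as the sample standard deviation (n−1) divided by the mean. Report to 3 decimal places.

0.210

n = 9, Σ = 6848, M = 760.8889
Σ(x−M)² = 203344.889; s = √(203344.889/8) = 159.4306
CV = 159.4306 / 760.8889 = 0.20953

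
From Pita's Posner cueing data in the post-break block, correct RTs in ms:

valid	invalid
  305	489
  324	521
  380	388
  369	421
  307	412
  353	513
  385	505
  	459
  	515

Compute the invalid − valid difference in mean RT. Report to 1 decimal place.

123.1 ms

M(valid) = 2423/7 = 346.143
M(invalid) = 4223/9 = 469.222
Difference = 469.222 − 346.143 = 123.079 ms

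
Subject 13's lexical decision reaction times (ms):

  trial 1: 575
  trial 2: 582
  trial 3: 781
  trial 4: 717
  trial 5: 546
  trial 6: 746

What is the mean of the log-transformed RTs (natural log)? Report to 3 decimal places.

ln(RT): 6.3544, 6.3665, 6.6606, 6.5751, 6.3026, 6.6147
Σ ln(RT) = 38.8738
Mean = 38.8738/6 = 6.47897

6.479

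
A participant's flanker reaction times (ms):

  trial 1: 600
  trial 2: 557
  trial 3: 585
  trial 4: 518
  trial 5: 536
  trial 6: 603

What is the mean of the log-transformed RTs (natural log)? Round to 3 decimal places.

6.338

ln(RT): 6.3969, 6.3226, 6.3716, 6.2500, 6.2841, 6.4019
Σ ln(RT) = 38.0271
Mean = 38.0271/6 = 6.33786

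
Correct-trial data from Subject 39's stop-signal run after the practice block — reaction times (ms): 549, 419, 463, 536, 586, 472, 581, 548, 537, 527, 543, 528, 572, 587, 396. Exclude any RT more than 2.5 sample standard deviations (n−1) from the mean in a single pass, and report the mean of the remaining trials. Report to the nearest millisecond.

523 ms

n = 15, ΣRT = 7844, M = 522.933
Σ(x−M)² = 49082.93; s = √(49082.93/14) = 59.211
Cutoffs: 522.933 ± 2.5·59.211 → [374.9, 671.0]
No RTs fall outside the cutoffs; all 15 retained. Mean = 7844/15 = 522.933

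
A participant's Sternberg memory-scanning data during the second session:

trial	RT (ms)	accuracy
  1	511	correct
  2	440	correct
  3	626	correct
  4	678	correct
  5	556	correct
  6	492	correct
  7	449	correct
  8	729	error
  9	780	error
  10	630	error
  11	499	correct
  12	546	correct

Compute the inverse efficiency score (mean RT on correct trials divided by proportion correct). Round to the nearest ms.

711 ms

Correct trials (n=9): 511, 440, 626, 678, 556, 492, 449, 499, 546
Mean correct RT = 4797/9 = 533.0000 ms
Proportion correct = 9/12
IES = 533.0000 / (9/12) = 710.667 ms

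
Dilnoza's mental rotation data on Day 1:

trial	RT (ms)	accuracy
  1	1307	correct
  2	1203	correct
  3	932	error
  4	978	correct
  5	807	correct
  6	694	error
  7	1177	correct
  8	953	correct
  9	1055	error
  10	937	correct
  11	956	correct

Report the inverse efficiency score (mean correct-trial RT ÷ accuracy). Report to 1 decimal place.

1429.7 ms

Correct trials (n=8): 1307, 1203, 978, 807, 1177, 953, 937, 956
Mean correct RT = 8318/8 = 1039.7500 ms
Proportion correct = 8/11
IES = 1039.7500 / (8/11) = 1429.656 ms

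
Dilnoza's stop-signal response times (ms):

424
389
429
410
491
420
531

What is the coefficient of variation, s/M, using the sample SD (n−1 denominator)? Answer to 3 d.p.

n = 7, Σ = 3094, M = 442.0000
Σ(x−M)² = 15132.000; s = √(15132.000/6) = 50.2195
CV = 50.2195 / 442.0000 = 0.11362

0.114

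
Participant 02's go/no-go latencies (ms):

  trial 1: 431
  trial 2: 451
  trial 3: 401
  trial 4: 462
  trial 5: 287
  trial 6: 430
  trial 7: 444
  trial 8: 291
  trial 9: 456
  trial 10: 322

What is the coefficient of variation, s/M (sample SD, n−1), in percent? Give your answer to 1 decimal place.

n = 10, Σ = 3975, M = 397.5000
Σ(x−M)² = 44050.500; s = √(44050.500/9) = 69.9607
CV = 69.9607 / 397.5000 = 0.17600 = 17.600%

17.6%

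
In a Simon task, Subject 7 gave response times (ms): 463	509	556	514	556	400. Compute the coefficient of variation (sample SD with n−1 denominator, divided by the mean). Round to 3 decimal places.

n = 6, Σ = 2998, M = 499.6667
Σ(x−M)² = 17917.333; s = √(17917.333/5) = 59.8621
CV = 59.8621 / 499.6667 = 0.11980

0.120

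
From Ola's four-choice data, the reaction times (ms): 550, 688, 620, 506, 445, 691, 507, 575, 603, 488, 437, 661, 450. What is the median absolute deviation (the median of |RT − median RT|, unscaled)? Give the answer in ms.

Sorted: 437, 445, 450, 488, 506, 507, 550, 575, 603, 620, 661, 688, 691 → median = 550
|x − 550|: 0, 138, 70, 44, 105, 141, 43, 25, 53, 62, 113, 111, 100
Sorted deviations: 0, 25, 43, 44, 53, 62, 70, 100, 105, 111, 113, 138, 141 → MAD = 70

70 ms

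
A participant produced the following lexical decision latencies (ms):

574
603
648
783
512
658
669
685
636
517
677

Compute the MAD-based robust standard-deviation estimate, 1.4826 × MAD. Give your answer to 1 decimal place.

54.9 ms

Sorted: 512, 517, 574, 603, 636, 648, 658, 669, 677, 685, 783 → median = 648
|x − 648| sorted: 0, 10, 12, 21, 29, 37, 45, 74, 131, 135, 136 → MAD = 37
Robust SD ≈ 1.4826 × 37 = 54.856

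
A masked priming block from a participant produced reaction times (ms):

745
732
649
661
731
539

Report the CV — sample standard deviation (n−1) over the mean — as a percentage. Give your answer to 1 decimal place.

11.6%

n = 6, Σ = 4057, M = 676.1667
Σ(x−M)² = 30644.833; s = √(30644.833/5) = 78.2877
CV = 78.2877 / 676.1667 = 0.11578 = 11.578%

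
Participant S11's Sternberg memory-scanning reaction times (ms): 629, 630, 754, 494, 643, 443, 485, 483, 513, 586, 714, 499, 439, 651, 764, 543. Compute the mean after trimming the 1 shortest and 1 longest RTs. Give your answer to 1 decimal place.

576.2 ms

Sorted: 439, 443, 483, 485, 494, 499, 513, 543, 586, 629, 630, 643, 651, 714, 754, 764
Drop lowest 1 (439) and highest 1 (764)
Remaining (n=14): Σ = 8067, mean = 8067/14 = 576.214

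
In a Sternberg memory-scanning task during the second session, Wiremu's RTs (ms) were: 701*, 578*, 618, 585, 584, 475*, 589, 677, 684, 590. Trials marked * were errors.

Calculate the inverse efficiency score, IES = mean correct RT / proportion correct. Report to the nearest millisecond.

Correct trials (n=7): 618, 585, 584, 589, 677, 684, 590
Mean correct RT = 4327/7 = 618.1429 ms
Proportion correct = 7/10
IES = 618.1429 / (7/10) = 883.061 ms

883 ms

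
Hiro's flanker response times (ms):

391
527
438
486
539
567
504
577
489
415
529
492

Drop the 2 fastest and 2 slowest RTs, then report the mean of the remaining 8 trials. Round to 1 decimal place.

Sorted: 391, 415, 438, 486, 489, 492, 504, 527, 529, 539, 567, 577
Drop lowest 2 (391, 415) and highest 2 (567, 577)
Remaining (n=8): Σ = 4004, mean = 4004/8 = 500.500

500.5 ms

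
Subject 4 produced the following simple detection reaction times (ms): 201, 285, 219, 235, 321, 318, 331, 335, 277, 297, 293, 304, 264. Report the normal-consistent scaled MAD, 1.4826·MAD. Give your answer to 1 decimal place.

41.5 ms

Sorted: 201, 219, 235, 264, 277, 285, 293, 297, 304, 318, 321, 331, 335 → median = 293
|x − 293| sorted: 0, 4, 8, 11, 16, 25, 28, 29, 38, 42, 58, 74, 92 → MAD = 28
Robust SD ≈ 1.4826 × 28 = 41.513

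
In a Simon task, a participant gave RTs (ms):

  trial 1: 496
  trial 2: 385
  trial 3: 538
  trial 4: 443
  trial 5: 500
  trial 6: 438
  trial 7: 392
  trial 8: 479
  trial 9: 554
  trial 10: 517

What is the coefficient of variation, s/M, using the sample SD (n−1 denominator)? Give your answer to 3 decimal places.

0.123

n = 10, Σ = 4742, M = 474.2000
Σ(x−M)² = 30431.600; s = √(30431.600/9) = 58.1489
CV = 58.1489 / 474.2000 = 0.12263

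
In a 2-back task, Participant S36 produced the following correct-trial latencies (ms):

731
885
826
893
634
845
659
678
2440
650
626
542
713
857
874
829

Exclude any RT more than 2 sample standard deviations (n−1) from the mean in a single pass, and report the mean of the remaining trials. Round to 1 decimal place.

n = 16, ΣRT = 13682, M = 855.125
Σ(x−M)² = 2863111.75; s = √(2863111.75/15) = 436.891
Cutoffs: 855.125 ± 2·436.891 → [-18.7, 1728.9]
Outside: 2440 → excluded.
Retained (n=15): Σ = 11242, mean = 11242/15 = 749.467

749.5 ms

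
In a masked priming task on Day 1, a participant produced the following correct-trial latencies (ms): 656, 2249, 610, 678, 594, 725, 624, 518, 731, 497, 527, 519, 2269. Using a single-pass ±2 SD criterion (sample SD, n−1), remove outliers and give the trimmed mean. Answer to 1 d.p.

n = 13, ΣRT = 11197, M = 861.308
Σ(x−M)² = 4689040.77; s = √(4689040.77/12) = 625.103
Cutoffs: 861.308 ± 2·625.103 → [-388.9, 2111.5]
Outside: 2249, 2269 → excluded.
Retained (n=11): Σ = 6679, mean = 6679/11 = 607.182

607.2 ms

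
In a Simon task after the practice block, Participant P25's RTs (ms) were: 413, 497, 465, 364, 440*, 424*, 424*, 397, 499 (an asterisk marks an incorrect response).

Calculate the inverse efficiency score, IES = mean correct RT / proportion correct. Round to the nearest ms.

659 ms

Correct trials (n=6): 413, 497, 465, 364, 397, 499
Mean correct RT = 2635/6 = 439.1667 ms
Proportion correct = 6/9
IES = 439.1667 / (6/9) = 658.750 ms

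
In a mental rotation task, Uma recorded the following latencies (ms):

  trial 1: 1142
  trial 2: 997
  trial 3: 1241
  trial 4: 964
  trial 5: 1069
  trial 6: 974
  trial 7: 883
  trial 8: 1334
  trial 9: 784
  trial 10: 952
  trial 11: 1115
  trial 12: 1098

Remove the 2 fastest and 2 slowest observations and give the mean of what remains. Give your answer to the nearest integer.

1039 ms

Sorted: 784, 883, 952, 964, 974, 997, 1069, 1098, 1115, 1142, 1241, 1334
Drop lowest 2 (784, 883) and highest 2 (1241, 1334)
Remaining (n=8): Σ = 8311, mean = 8311/8 = 1038.875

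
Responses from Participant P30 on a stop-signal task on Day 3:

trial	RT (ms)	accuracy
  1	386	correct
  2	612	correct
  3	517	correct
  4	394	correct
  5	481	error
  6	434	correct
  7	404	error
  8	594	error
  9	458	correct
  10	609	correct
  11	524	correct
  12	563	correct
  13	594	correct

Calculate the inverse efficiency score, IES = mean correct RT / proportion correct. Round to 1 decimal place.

Correct trials (n=10): 386, 612, 517, 394, 434, 458, 609, 524, 563, 594
Mean correct RT = 5091/10 = 509.1000 ms
Proportion correct = 10/13
IES = 509.1000 / (10/13) = 661.830 ms

661.8 ms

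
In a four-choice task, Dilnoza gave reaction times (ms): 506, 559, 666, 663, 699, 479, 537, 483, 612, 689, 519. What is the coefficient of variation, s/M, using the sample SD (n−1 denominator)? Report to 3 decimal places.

n = 11, Σ = 6412, M = 582.9091
Σ(x−M)² = 72354.909; s = √(72354.909/10) = 85.0617
CV = 85.0617 / 582.9091 = 0.14593

0.146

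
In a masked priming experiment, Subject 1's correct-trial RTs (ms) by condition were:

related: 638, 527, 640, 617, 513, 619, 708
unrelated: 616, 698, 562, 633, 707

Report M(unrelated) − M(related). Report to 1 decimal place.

34.3 ms

M(related) = 4262/7 = 608.857
M(unrelated) = 3216/5 = 643.200
Difference = 643.200 − 608.857 = 34.343 ms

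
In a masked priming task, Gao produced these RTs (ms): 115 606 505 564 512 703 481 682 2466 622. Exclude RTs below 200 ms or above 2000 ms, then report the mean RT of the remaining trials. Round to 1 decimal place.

Excluded: 115, 2466
Retained (n=8): Σ = 4675
Mean = 4675/8 = 584.3750

584.4 ms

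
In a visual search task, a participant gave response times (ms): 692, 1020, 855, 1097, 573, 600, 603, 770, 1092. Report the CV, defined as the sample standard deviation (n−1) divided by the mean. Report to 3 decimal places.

n = 9, Σ = 7302, M = 811.3333
Σ(x−M)² = 366644.000; s = √(366644.000/8) = 214.0806
CV = 214.0806 / 811.3333 = 0.26386

0.264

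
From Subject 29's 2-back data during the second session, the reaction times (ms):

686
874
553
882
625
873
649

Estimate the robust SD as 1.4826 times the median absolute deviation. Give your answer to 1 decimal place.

Sorted: 553, 625, 649, 686, 873, 874, 882 → median = 686
|x − 686| sorted: 0, 37, 61, 133, 187, 188, 196 → MAD = 133
Robust SD ≈ 1.4826 × 133 = 197.186

197.2 ms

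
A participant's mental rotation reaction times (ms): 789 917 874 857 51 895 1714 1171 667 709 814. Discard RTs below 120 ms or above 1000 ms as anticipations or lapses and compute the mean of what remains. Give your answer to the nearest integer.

815 ms

Excluded: 51, 1171, 1714
Retained (n=8): Σ = 6522
Mean = 6522/8 = 815.2500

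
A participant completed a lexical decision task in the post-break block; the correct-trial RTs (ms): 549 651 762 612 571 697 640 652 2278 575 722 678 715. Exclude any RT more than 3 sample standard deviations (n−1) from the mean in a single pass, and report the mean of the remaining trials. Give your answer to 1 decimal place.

652.0 ms

n = 13, ΣRT = 10102, M = 777.077
Σ(x−M)² = 2489014.92; s = √(2489014.92/12) = 455.432
Cutoffs: 777.077 ± 3·455.432 → [-589.2, 2143.4]
Outside: 2278 → excluded.
Retained (n=12): Σ = 7824, mean = 7824/12 = 652.000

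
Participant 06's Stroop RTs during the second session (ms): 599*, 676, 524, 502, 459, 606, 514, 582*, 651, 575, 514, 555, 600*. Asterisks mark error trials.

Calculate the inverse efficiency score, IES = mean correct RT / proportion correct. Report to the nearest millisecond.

Correct trials (n=10): 676, 524, 502, 459, 606, 514, 651, 575, 514, 555
Mean correct RT = 5576/10 = 557.6000 ms
Proportion correct = 10/13
IES = 557.6000 / (10/13) = 724.880 ms

725 ms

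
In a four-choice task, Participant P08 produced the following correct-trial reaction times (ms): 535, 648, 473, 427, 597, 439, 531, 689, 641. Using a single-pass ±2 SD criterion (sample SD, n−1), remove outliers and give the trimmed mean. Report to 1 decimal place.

n = 9, ΣRT = 4980, M = 553.333
Σ(x−M)² = 73280.00; s = √(73280.00/8) = 95.708
Cutoffs: 553.333 ± 2·95.708 → [361.9, 744.7]
No RTs fall outside the cutoffs; all 9 retained. Mean = 4980/9 = 553.333

553.3 ms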